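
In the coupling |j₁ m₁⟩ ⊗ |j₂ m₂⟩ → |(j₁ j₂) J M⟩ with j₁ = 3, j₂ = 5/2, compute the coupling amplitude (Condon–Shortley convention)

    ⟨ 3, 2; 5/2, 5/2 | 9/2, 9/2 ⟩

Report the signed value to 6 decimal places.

−√(5/11) = -0.674200

j₁+j₂−J=1  J+j₁−j₂=5  J−j₁+j₂=4  j₁+j₂+J+1=11
(j₁±m₁, j₂±m₂, J±M) = (5,1,5,0,9,0)
P² = 41472000/11
sum k=1..1:
  [1] −1/2880 = -1/2880
S = -1/2880
C² = P²·S² = 5/11 ; C = -0.674200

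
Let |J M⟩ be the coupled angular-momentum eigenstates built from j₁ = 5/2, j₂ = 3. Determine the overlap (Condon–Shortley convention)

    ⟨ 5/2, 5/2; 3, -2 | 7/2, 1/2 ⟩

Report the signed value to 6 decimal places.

+√(16/63) ≈ +0.503953

triangle: 2!*3!*4!/10! = 288/3628800
(j±m)!: 5!*0!*1!*5!*4!*3! = 2073600
prefactor² = (2J+1)*Δ*N² = 9216/7
  k=0: +1/(0!*2!*0!*1!*3!*3!) = 1/72
Σ = 1/72  ⇒  CG² = 9216/7*1/72² = 16/63
CG = +√(16/63) = +0.503953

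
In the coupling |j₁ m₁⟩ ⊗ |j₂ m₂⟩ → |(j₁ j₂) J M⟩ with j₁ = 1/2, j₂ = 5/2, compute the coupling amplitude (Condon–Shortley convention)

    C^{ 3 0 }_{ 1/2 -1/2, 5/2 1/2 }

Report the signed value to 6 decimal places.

triangle: 0!×1!×5!/7! = 120/5040
(j±m)!: 0!×1!×3!×2!×3!×3! = 432
prefactor² = (2J+1)×Δ×N² = 72
  k=0: +1/(0!×0!×1!×3!×0!×2!) = 1/12
Σ = 1/12  ⇒  CG² = 72×1/12² = 1/2
CG = +√(1/2) = +0.707107

+√(1/2) = +0.707107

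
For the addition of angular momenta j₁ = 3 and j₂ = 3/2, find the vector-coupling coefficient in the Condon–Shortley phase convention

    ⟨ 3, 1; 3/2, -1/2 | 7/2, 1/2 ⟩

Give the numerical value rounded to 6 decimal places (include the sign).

j₁+j₂−J=1  J+j₁−j₂=5  J−j₁+j₂=2  j₁+j₂+J+1=9
(j₁±m₁, j₂±m₂, J±M) = (4,2,1,2,4,3)
P² = 512/7
sum k=0..1:
  [0] +1/12 = 1/12
  [1] −1/48 = -1/48
S = 1/16
C² = P²·S² = 2/7 ; C = +0.534522

+√(2/7) ≈ +0.534522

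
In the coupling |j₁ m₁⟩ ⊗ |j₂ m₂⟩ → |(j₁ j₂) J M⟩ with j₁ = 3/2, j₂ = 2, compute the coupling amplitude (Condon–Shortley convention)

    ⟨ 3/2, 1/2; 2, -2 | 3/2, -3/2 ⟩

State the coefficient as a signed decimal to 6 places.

+0.632456  (= +√(2/5))

triangle: 2!·1!·2!/6! = 4/720
(j±m)!: 2!·1!·0!·4!·0!·3! = 288
prefactor² = (2J+1)·Δ·N² = 32/5
  k=0: +1/(0!·2!·1!·0!·0!·2!) = 1/4
Σ = 1/4  ⇒  CG² = 32/5·1/4² = 2/5
CG = +√(2/5) = +0.632456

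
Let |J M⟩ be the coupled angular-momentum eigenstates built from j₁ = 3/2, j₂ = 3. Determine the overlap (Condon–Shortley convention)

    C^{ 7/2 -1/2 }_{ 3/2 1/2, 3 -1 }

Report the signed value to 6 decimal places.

+√(2/7) ≈ +0.534522

triangle: 1!×2!×5!/9! = 240/362880
(j±m)!: 2!×1!×2!×4!×3!×4! = 13824
prefactor² = (2J+1)×Δ×N² = 512/7
  k=0: +1/(0!×1!×1!×2!×1!×3!) = 1/12
  k=1: −1/(1!×0!×0!×1!×2!×4!) = -1/48
Σ = 1/16  ⇒  CG² = 512/7×1/16² = 2/7
CG = +√(2/7) = +0.534522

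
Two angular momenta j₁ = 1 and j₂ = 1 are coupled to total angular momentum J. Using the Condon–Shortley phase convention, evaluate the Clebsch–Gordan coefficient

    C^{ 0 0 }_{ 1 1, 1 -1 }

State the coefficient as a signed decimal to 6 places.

+√(1/3) = +0.577350

j₁+j₂−J=2  J+j₁−j₂=0  J−j₁+j₂=0  j₁+j₂+J+1=3
(j₁±m₁, j₂±m₂, J±M) = (2,0,0,2,0,0)
P² = 4/3
sum k=0..0:
  [0] +1/2 = 1/2
S = 1/2
C² = P²·S² = 1/3 ; C = +0.577350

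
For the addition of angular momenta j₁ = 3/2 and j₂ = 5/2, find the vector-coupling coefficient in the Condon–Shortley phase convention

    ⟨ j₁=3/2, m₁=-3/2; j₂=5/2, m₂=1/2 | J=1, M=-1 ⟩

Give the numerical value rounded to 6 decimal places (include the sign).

j₁+j₂−J=3  J+j₁−j₂=0  J−j₁+j₂=2  j₁+j₂+J+1=6
(j₁±m₁, j₂±m₂, J±M) = (0,3,3,2,0,2)
P² = 36/5
sum k=3..3:
  [3] −1/12 = -1/12
S = -1/12
C² = P²·S² = 1/20 ; C = -0.223607

−√(1/20) ≈ -0.223607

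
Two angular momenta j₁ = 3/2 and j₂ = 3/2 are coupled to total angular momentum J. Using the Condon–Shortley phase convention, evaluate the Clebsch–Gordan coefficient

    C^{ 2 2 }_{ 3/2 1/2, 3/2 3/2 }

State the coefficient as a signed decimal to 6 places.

triangle: 1!×2!×2!/6! = 4/720
(j±m)!: 2!×1!×3!×0!×4!×0! = 288
prefactor² = (2J+1)×Δ×N² = 8
  k=1: −1/(1!×0!×0!×2!×2!×0!) = -1/4
Σ = -1/4  ⇒  CG² = 8×(-1/4)² = 1/2
CG = −√(1/2) = -0.707107

−√(1/2) = -0.707107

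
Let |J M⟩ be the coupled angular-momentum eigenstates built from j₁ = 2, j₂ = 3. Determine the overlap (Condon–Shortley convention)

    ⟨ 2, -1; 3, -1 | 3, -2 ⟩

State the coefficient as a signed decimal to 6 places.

√[7·2!2!4!/9! · 1!3!2!4!1!5!] = √(64)
  +(−1)^1/∏(1,1,2,1,0,3)! = -1/12  (running -1/12)
  +(−1)^2/∏(2,0,1,0,1,4)! = 1/48  (running -1/16)
⟨..|..⟩ = √(64)·(-1/16) = -0.500000

-0.500000  (= −√(1/4))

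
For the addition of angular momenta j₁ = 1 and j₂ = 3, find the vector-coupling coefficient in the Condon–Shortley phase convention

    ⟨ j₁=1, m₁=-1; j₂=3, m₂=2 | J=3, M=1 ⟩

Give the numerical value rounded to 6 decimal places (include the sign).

triangle: 1!*1!*5!/8! = 120/40320
(j±m)!: 0!*2!*5!*1!*4!*2! = 11520
prefactor² = (2J+1)*Δ*N² = 240
  k=1: −1/(1!*0!*1!*4!*0!*1!) = -1/24
Σ = -1/24  ⇒  CG² = 240*(-1/24)² = 5/12
CG = −√(5/12) = -0.645497

−√(5/12) ≈ -0.645497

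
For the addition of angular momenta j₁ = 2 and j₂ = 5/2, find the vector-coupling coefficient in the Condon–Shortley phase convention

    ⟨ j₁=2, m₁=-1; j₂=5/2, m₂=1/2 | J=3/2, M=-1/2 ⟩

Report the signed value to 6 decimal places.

√[4·3!1!2!/7! · 1!3!3!2!1!2!] = √(48/35)
  +(−1)^2/∏(2,1,1,1,0,1)! = 1/2  (running 1/2)
  +(−1)^3/∏(3,0,0,0,1,2)! = -1/12  (running 5/12)
⟨..|..⟩ = √(48/35)·(5/12) = +0.487950

+√(5/21) ≈ +0.487950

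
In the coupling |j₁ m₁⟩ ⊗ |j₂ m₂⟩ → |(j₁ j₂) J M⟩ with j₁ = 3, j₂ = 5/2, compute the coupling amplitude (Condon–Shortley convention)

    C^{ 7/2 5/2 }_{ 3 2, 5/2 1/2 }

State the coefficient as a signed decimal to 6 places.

−√(2/63) ≈ -0.178174

√[8·2!4!3!/10! · 5!1!3!2!6!1!] = √(4608/7)
  +(−1)^0/∏(0,2,1,3,3,0)! = 1/72  (running 1/72)
  +(−1)^1/∏(1,1,0,2,4,1)! = -1/48  (running -1/144)
⟨..|..⟩ = √(4608/7)·(-1/144) = -0.178174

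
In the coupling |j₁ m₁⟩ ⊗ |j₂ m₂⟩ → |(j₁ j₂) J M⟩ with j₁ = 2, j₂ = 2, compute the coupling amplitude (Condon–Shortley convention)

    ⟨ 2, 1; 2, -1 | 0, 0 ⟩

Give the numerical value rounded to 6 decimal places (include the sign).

-0.447214

triangle: 4!×0!×0!/5! = 24/120
(j±m)!: 3!×1!×1!×3!×0!×0! = 36
prefactor² = (2J+1)×Δ×N² = 36/5
  k=1: −1/(1!×3!×0!×0!×0!×0!) = -1/6
Σ = -1/6  ⇒  CG² = 36/5×(-1/6)² = 1/5
CG = −√(1/5) = -0.447214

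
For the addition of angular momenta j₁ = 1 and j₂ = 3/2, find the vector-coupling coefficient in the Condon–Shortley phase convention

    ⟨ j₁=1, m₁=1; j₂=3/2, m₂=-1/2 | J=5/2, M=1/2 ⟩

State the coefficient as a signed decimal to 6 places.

+√(3/10) = +0.547723

√[6·0!2!3!/6! · 2!0!1!2!3!2!] = √(24/5)
  +(−1)^0/∏(0,0,0,1,2,2)! = 1/4  (running 1/4)
⟨..|..⟩ = √(24/5)·(1/4) = +0.547723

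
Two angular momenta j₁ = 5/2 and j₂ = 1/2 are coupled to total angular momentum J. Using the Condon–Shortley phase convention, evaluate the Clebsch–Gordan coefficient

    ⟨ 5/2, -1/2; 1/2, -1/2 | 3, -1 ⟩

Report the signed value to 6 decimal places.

+0.816497  (= +√(2/3))

triangle: 0!×5!×1!/7! = 120/5040
(j±m)!: 2!×3!×0!×1!×2!×4! = 576
prefactor² = (2J+1)×Δ×N² = 96
  k=0: +1/(0!×0!×3!×0!×2!×1!) = 1/12
Σ = 1/12  ⇒  CG² = 96×1/12² = 2/3
CG = +√(2/3) = +0.816497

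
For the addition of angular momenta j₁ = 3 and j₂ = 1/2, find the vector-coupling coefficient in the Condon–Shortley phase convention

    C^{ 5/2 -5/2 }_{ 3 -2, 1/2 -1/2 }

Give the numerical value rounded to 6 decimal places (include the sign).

j₁+j₂−J=1  J+j₁−j₂=5  J−j₁+j₂=0  j₁+j₂+J+1=7
(j₁±m₁, j₂±m₂, J±M) = (1,5,0,1,0,5)
P² = 14400/7
sum k=0..0:
  [0] +1/120 = 1/120
S = 1/120
C² = P²·S² = 1/7 ; C = +0.377964

+√(1/7) = +0.377964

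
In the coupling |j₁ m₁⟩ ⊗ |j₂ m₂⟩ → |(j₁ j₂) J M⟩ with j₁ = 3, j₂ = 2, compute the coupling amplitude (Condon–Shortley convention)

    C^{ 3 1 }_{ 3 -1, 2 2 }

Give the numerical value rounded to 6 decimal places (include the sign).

j₁+j₂−J=2  J+j₁−j₂=4  J−j₁+j₂=2  j₁+j₂+J+1=9
(j₁±m₁, j₂±m₂, J±M) = (2,4,4,0,4,2)
P² = 512/5
sum k=2..2:
  [2] +1/16 = 1/16
S = 1/16
C² = P²·S² = 2/5 ; C = +0.632456

+√(2/5) ≈ +0.632456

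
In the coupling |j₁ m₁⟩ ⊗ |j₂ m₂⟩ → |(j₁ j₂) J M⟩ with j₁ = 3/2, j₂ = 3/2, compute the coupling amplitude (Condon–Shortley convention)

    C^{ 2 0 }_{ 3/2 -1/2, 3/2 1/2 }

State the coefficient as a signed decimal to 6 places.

j₁+j₂−J=1  J+j₁−j₂=2  J−j₁+j₂=2  j₁+j₂+J+1=6
(j₁±m₁, j₂±m₂, J±M) = (1,2,2,1,2,2)
P² = 4/9
sum k=0..1:
  [0] +1/4 = 1/4
  [1] −1/1 = -1
S = -3/4
C² = P²·S² = 1/4 ; C = -0.500000

−√(1/4) ≈ -0.500000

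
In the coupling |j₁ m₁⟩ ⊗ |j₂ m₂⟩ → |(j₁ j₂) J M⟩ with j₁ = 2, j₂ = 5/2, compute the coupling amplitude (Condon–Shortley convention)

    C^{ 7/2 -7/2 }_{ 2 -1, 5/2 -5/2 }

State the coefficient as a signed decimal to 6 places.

+√(5/9) ≈ +0.745356

j₁+j₂−J=1  J+j₁−j₂=3  J−j₁+j₂=4  j₁+j₂+J+1=9
(j₁±m₁, j₂±m₂, J±M) = (1,3,0,5,0,7)
P² = 11520
sum k=0..0:
  [0] +1/144 = 1/144
S = 1/144
C² = P²·S² = 5/9 ; C = +0.745356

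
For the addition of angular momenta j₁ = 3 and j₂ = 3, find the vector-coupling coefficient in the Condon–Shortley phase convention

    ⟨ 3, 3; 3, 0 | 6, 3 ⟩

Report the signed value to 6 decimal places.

√[13·0!6!6!/13! · 6!0!3!3!9!3!] = √(671846400/11)
  +(−1)^0/∏(0,0,0,3,6,3)! = 1/25920  (running 1/25920)
⟨..|..⟩ = √(671846400/11)·(1/25920) = +0.301511

+0.301511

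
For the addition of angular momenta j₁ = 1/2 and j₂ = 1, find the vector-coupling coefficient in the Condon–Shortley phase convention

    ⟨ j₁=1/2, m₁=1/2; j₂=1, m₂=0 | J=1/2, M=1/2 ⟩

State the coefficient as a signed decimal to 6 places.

j₁+j₂−J=1  J+j₁−j₂=0  J−j₁+j₂=1  j₁+j₂+J+1=3
(j₁±m₁, j₂±m₂, J±M) = (1,0,1,1,1,0)
P² = 1/3
sum k=0..0:
  [0] +1/1 = 1
S = 1
C² = P²·S² = 1/3 ; C = +0.577350

+0.577350  (= +√(1/3))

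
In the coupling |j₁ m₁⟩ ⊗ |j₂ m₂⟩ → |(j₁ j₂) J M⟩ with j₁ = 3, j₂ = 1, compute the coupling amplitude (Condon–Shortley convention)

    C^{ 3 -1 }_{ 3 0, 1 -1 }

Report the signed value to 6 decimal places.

+0.707107  (= +√(1/2))

√[7·1!5!1!/8! · 3!3!0!2!2!4!] = √(72)
  +(−1)^0/∏(0,1,3,0,2,1)! = 1/12  (running 1/12)
⟨..|..⟩ = √(72)·(1/12) = +0.707107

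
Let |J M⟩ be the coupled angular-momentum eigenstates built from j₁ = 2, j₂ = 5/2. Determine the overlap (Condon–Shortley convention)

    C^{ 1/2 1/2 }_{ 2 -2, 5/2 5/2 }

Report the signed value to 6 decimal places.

triangle: 4!×0!×1!/6! = 24/720
(j±m)!: 0!×4!×5!×0!×1!×0! = 2880
prefactor² = (2J+1)×Δ×N² = 192
  k=4: +1/(4!×0!×0!×1!×0!×0!) = 1/24
Σ = 1/24  ⇒  CG² = 192×1/24² = 1/3
CG = +√(1/3) = +0.577350

+0.577350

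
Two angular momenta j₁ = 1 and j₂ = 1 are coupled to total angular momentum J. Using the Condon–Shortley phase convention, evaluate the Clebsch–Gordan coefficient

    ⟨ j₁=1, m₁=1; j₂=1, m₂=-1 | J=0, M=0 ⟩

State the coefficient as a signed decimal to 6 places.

+√(1/3) = +0.577350

√[1·2!0!0!/3! · 2!0!0!2!0!0!] = √(4/3)
  +(−1)^0/∏(0,2,0,0,0,0)! = 1/2  (running 1/2)
⟨..|..⟩ = √(4/3)·(1/2) = +0.577350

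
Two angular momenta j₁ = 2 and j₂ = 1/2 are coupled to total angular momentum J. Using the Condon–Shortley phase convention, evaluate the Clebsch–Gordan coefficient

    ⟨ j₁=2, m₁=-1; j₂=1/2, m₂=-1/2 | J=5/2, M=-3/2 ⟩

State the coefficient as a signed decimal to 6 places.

+0.894427  (= +√(4/5))

j₁+j₂−J=0  J+j₁−j₂=4  J−j₁+j₂=1  j₁+j₂+J+1=6
(j₁±m₁, j₂±m₂, J±M) = (1,3,0,1,1,4)
P² = 144/5
sum k=0..0:
  [0] +1/6 = 1/6
S = 1/6
C² = P²·S² = 4/5 ; C = +0.894427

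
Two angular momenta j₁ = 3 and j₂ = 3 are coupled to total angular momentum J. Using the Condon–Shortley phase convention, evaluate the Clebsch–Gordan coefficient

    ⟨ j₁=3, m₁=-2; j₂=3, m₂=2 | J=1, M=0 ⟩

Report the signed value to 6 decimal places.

+√(1/7) ≈ +0.377964

j₁+j₂−J=5  J+j₁−j₂=1  J−j₁+j₂=1  j₁+j₂+J+1=8
(j₁±m₁, j₂±m₂, J±M) = (1,5,5,1,1,1)
P² = 900/7
sum k=4..5:
  [4] +1/24 = 1/24
  [5] −1/120 = -1/120
S = 1/30
C² = P²·S² = 1/7 ; C = +0.377964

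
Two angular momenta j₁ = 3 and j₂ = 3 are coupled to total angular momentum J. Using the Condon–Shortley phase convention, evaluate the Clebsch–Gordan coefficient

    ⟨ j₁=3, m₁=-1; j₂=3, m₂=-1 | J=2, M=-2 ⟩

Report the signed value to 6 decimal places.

+√(2/7) = +0.534522

√[5·4!2!2!/9! · 2!4!2!4!0!4!] = √(512/7)
  +(−1)^2/∏(2,2,2,0,0,2)! = 1/16  (running 1/16)
⟨..|..⟩ = √(512/7)·(1/16) = +0.534522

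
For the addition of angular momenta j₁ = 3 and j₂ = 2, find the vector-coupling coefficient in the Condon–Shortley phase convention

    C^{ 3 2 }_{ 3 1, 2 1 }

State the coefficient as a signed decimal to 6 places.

−√(1/4) ≈ -0.500000

j₁+j₂−J=2  J+j₁−j₂=4  J−j₁+j₂=2  j₁+j₂+J+1=9
(j₁±m₁, j₂±m₂, J±M) = (4,2,3,1,5,1)
P² = 64
sum k=1..2:
  [1] −1/12 = -1/12
  [2] +1/48 = 1/48
S = -1/16
C² = P²·S² = 1/4 ; C = -0.500000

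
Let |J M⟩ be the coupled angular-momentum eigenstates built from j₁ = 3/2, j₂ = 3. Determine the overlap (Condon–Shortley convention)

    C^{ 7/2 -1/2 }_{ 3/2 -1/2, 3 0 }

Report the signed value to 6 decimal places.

j₁+j₂−J=1  J+j₁−j₂=2  J−j₁+j₂=5  j₁+j₂+J+1=9
(j₁±m₁, j₂±m₂, J±M) = (1,2,3,3,3,4)
P² = 384/7
sum k=0..1:
  [0] +1/24 = 1/24
  [1] −1/12 = -1/12
S = -1/24
C² = P²·S² = 2/21 ; C = -0.308607

-0.308607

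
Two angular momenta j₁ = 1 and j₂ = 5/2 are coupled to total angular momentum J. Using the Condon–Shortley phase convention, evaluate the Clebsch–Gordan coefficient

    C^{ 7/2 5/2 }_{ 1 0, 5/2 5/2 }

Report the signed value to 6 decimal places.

j₁+j₂−J=0  J+j₁−j₂=2  J−j₁+j₂=5  j₁+j₂+J+1=8
(j₁±m₁, j₂±m₂, J±M) = (1,1,5,0,6,1)
P² = 28800/7
sum k=0..0:
  [0] +1/120 = 1/120
S = 1/120
C² = P²·S² = 2/7 ; C = +0.534522

+√(2/7) ≈ +0.534522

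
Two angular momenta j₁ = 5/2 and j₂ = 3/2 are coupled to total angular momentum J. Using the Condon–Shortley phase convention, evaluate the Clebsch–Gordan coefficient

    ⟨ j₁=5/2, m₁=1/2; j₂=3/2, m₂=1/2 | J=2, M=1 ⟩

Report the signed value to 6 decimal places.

√[5·2!3!1!/7! · 3!2!2!1!3!1!] = √(12/7)
  +(−1)^1/∏(1,1,1,1,2,0)! = -1/2  (running -1/2)
  +(−1)^2/∏(2,0,0,0,3,1)! = 1/12  (running -5/12)
⟨..|..⟩ = √(12/7)·(-5/12) = -0.545545

−√(25/84) = -0.545545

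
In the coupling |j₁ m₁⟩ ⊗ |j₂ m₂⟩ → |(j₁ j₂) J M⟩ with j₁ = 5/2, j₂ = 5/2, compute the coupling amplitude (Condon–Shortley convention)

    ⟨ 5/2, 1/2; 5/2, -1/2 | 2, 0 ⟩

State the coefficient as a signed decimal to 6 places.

√[5·3!2!2!/8! · 3!2!2!3!2!2!] = √(12/7)
  +(−1)^0/∏(0,3,2,2,0,0)! = 1/24  (running 1/24)
  +(−1)^1/∏(1,2,1,1,1,1)! = -1/2  (running -11/24)
  +(−1)^2/∏(2,1,0,0,2,2)! = 1/8  (running -1/3)
⟨..|..⟩ = √(12/7)·(-1/3) = -0.436436

-0.436436  (= −√(4/21))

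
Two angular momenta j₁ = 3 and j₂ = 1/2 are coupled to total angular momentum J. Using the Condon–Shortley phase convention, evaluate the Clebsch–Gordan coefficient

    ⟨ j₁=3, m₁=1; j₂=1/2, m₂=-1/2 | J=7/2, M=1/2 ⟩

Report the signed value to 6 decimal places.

+0.654654  (= +√(3/7))

triangle: 0!×6!×1!/8! = 720/40320
(j±m)!: 4!×2!×0!×1!×4!×3! = 6912
prefactor² = (2J+1)×Δ×N² = 6912/7
  k=0: +1/(0!×0!×2!×0!×4!×1!) = 1/48
Σ = 1/48  ⇒  CG² = 6912/7×1/48² = 3/7
CG = +√(3/7) = +0.654654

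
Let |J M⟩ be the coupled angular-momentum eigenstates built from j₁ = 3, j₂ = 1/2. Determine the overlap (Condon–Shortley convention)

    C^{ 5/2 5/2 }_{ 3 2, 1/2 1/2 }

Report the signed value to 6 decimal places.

√[6·1!5!0!/7! · 5!1!1!0!5!0!] = √(14400/7)
  +(−1)^1/∏(1,0,0,0,5,0)! = -1/120  (running -1/120)
⟨..|..⟩ = √(14400/7)·(-1/120) = -0.377964

-0.377964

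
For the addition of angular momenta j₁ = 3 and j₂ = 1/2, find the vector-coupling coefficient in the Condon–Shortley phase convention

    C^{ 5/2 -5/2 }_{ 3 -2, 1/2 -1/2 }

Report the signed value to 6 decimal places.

√[6·1!5!0!/7! · 1!5!0!1!0!5!] = √(14400/7)
  +(−1)^0/∏(0,1,5,0,0,0)! = 1/120  (running 1/120)
⟨..|..⟩ = √(14400/7)·(1/120) = +0.377964

+√(1/7) = +0.377964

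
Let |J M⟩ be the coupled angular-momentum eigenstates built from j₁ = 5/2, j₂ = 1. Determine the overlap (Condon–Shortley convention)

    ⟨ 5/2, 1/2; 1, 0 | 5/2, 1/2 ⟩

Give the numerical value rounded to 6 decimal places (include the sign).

j₁+j₂−J=1  J+j₁−j₂=4  J−j₁+j₂=1  j₁+j₂+J+1=7
(j₁±m₁, j₂±m₂, J±M) = (3,2,1,1,3,2)
P² = 144/35
sum k=0..1:
  [0] +1/4 = 1/4
  [1] −1/6 = -1/6
S = 1/12
C² = P²·S² = 1/35 ; C = +0.169031

+0.169031  (= +√(1/35))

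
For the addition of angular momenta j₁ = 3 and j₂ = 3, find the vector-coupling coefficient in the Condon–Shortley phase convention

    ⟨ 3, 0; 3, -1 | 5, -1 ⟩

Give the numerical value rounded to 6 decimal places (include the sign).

j₁+j₂−J=1  J+j₁−j₂=5  J−j₁+j₂=5  j₁+j₂+J+1=12
(j₁±m₁, j₂±m₂, J±M) = (3,3,2,4,4,6)
P² = 69120/7
sum k=0..1:
  [0] +1/144 = 1/144
  [1] −1/288 = -1/288
S = 1/288
C² = P²·S² = 5/42 ; C = +0.345033

+0.345033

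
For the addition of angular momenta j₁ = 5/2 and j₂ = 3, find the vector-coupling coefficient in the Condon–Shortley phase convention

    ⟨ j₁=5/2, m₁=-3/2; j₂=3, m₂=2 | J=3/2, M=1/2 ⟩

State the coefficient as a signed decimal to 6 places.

-0.218218  (= −√(1/21))

triangle: 4!×1!×2!/8! = 48/40320
(j±m)!: 1!×4!×5!×1!×2!×1! = 5760
prefactor² = (2J+1)×Δ×N² = 192/7
  k=3: −1/(3!×1!×1!×2!×0!×0!) = -1/12
  k=4: +1/(4!×0!×0!×1!×1!×1!) = 1/24
Σ = -1/24  ⇒  CG² = 192/7×(-1/24)² = 1/21
CG = −√(1/21) = -0.218218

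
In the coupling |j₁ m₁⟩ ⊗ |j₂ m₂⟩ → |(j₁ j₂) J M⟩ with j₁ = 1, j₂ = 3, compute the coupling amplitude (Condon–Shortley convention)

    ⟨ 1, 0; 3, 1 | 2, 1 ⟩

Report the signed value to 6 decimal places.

−√(8/21) = -0.617213

triangle: 2!*0!*4!/7! = 48/5040
(j±m)!: 1!*1!*4!*2!*3!*1! = 288
prefactor² = (2J+1)*Δ*N² = 96/7
  k=1: −1/(1!*1!*0!*3!*0!*1!) = -1/6
Σ = -1/6  ⇒  CG² = 96/7*(-1/6)² = 8/21
CG = −√(8/21) = -0.617213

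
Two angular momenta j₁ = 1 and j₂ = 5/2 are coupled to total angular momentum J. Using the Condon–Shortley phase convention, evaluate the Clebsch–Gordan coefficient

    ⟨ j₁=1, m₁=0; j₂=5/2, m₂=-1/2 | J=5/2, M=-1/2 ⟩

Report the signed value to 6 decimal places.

√[6·1!1!4!/7! · 1!1!2!3!2!3!] = √(144/35)
  +(−1)^0/∏(0,1,1,2,0,2)! = 1/4  (running 1/4)
  +(−1)^1/∏(1,0,0,1,1,3)! = -1/6  (running 1/12)
⟨..|..⟩ = √(144/35)·(1/12) = +0.169031

+0.169031  (= +√(1/35))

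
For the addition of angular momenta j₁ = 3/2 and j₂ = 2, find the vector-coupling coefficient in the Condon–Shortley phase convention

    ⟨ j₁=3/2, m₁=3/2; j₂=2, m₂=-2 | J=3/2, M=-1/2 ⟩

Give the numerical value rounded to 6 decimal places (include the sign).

+√(2/5) = +0.632456

√[4·2!1!2!/6! · 3!0!0!4!1!2!] = √(32/5)
  +(−1)^0/∏(0,2,0,0,1,2)! = 1/4  (running 1/4)
⟨..|..⟩ = √(32/5)·(1/4) = +0.632456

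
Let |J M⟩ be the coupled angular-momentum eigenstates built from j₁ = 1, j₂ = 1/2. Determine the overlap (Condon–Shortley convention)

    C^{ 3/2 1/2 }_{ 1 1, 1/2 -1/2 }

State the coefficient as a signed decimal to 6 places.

+√(1/3) ≈ +0.577350

√[4·0!2!1!/4! · 2!0!0!1!2!1!] = √(4/3)
  +(−1)^0/∏(0,0,0,0,2,1)! = 1/2  (running 1/2)
⟨..|..⟩ = √(4/3)·(1/2) = +0.577350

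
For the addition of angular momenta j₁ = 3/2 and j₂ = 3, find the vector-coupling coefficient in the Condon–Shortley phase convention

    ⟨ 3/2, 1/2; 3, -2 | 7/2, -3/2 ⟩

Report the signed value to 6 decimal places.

+0.654654

√[8·1!2!5!/9! · 2!1!1!5!2!5!] = √(6400/21)
  +(−1)^0/∏(0,1,1,1,1,4)! = 1/24  (running 1/24)
  +(−1)^1/∏(1,0,0,0,2,5)! = -1/240  (running 3/80)
⟨..|..⟩ = √(6400/21)·(3/80) = +0.654654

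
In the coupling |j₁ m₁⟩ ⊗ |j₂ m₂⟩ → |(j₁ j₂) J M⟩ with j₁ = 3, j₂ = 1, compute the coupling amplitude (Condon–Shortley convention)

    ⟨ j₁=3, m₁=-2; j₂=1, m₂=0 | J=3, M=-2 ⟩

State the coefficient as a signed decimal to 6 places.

j₁+j₂−J=1  J+j₁−j₂=5  J−j₁+j₂=1  j₁+j₂+J+1=8
(j₁±m₁, j₂±m₂, J±M) = (1,5,1,1,1,5)
P² = 300
sum k=0..1:
  [0] +1/120 = 1/120
  [1] −1/24 = -1/24
S = -1/30
C² = P²·S² = 1/3 ; C = -0.577350

−√(1/3) ≈ -0.577350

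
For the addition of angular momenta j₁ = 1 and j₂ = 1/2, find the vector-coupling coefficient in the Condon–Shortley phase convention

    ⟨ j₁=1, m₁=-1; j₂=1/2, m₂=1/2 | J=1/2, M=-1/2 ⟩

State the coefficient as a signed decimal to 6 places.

-0.816497

√[2·1!1!0!/3! · 0!2!1!0!0!1!] = √(2/3)
  +(−1)^1/∏(1,0,1,0,0,0)! = -1  (running -1)
⟨..|..⟩ = √(2/3)·(-1) = -0.816497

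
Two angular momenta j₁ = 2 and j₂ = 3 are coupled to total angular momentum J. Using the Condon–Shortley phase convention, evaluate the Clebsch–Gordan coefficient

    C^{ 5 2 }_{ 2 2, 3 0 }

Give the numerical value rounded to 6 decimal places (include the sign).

triangle: 0!·4!·6!/11! = 17280/39916800
(j±m)!: 4!·0!·3!·3!·7!·3! = 26127360
prefactor² = (2J+1)·Δ·N² = 124416
  k=0: +1/(0!·0!·0!·3!·4!·3!) = 1/864
Σ = 1/864  ⇒  CG² = 124416·1/864² = 1/6
CG = +√(1/6) = +0.408248

+√(1/6) = +0.408248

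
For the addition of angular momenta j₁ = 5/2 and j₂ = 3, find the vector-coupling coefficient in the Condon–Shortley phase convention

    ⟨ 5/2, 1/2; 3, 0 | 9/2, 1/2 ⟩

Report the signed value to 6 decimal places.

j₁+j₂−J=1  J+j₁−j₂=4  J−j₁+j₂=5  j₁+j₂+J+1=11
(j₁±m₁, j₂±m₂, J±M) = (3,2,3,3,5,4)
P² = 69120/77
sum k=0..1:
  [0] +1/48 = 1/48
  [1] −1/72 = -1/72
S = 1/144
C² = P²·S² = 10/231 ; C = +0.208063

+0.208063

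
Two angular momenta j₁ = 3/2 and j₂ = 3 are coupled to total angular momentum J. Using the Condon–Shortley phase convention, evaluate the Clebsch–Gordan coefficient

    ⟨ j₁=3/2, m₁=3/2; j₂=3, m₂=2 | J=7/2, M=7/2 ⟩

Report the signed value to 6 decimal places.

+√(1/3) ≈ +0.577350

triangle: 1!×2!×5!/9! = 240/362880
(j±m)!: 3!×0!×5!×1!×7!×0! = 3628800
prefactor² = (2J+1)×Δ×N² = 19200
  k=0: +1/(0!×1!×0!×5!×2!×0!) = 1/240
Σ = 1/240  ⇒  CG² = 19200×1/240² = 1/3
CG = +√(1/3) = +0.577350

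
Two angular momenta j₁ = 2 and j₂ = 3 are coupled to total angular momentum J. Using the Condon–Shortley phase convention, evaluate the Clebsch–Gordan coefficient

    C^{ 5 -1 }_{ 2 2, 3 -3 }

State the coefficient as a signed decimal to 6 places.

triangle: 0!*4!*6!/11! = 17280/39916800
(j±m)!: 4!*0!*0!*6!*4!*6! = 298598400
prefactor² = (2J+1)*Δ*N² = 9953280/7
  k=0: +1/(0!*0!*0!*0!*4!*6!) = 1/17280
Σ = 1/17280  ⇒  CG² = 9953280/7*1/17280² = 1/210
CG = +√(1/210) = +0.069007

+√(1/210) = +0.069007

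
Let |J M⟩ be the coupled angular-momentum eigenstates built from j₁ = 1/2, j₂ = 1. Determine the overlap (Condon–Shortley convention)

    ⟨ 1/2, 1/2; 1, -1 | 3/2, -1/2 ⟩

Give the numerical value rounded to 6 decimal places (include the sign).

+0.577350  (= +√(1/3))

triangle: 0!·1!·2!/4! = 2/24
(j±m)!: 1!·0!·0!·2!·1!·2! = 4
prefactor² = (2J+1)·Δ·N² = 4/3
  k=0: +1/(0!·0!·0!·0!·1!·2!) = 1/2
Σ = 1/2  ⇒  CG² = 4/3·1/2² = 1/3
CG = +√(1/3) = +0.577350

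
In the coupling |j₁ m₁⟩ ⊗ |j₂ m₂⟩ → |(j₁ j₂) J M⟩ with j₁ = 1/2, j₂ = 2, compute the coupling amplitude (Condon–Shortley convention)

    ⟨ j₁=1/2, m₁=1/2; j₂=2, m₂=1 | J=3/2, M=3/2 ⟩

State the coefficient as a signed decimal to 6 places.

triangle: 1!*0!*3!/5! = 6/120
(j±m)!: 1!*0!*3!*1!*3!*0! = 36
prefactor² = (2J+1)*Δ*N² = 36/5
  k=0: +1/(0!*1!*0!*3!*0!*0!) = 1/6
Σ = 1/6  ⇒  CG² = 36/5*1/6² = 1/5
CG = +√(1/5) = +0.447214

+√(1/5) ≈ +0.447214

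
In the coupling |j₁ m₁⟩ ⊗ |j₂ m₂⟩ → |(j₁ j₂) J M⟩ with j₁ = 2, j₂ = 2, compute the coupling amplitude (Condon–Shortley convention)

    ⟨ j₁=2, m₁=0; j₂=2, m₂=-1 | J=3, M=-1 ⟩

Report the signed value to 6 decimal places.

+0.447214

triangle: 1!×3!×3!/8! = 36/40320
(j±m)!: 2!×2!×1!×3!×2!×4! = 1152
prefactor² = (2J+1)×Δ×N² = 36/5
  k=0: +1/(0!×1!×2!×1!×1!×2!) = 1/4
  k=1: −1/(1!×0!×1!×0!×2!×3!) = -1/12
Σ = 1/6  ⇒  CG² = 36/5×1/6² = 1/5
CG = +√(1/5) = +0.447214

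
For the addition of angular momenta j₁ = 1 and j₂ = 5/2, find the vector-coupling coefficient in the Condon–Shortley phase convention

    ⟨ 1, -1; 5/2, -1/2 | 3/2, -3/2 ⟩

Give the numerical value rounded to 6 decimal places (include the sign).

+√(1/15) = +0.258199

triangle: 2!*0!*3!/6! = 12/720
(j±m)!: 0!*2!*2!*3!*0!*3! = 144
prefactor² = (2J+1)*Δ*N² = 48/5
  k=2: +1/(2!*0!*0!*0!*0!*3!) = 1/12
Σ = 1/12  ⇒  CG² = 48/5*1/12² = 1/15
CG = +√(1/15) = +0.258199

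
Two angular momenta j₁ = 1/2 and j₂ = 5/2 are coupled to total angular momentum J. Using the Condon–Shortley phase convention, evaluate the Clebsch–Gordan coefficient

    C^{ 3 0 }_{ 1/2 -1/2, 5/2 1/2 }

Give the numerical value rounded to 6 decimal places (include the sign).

+√(1/2) ≈ +0.707107

√[7·0!1!5!/7! · 0!1!3!2!3!3!] = √(72)
  +(−1)^0/∏(0,0,1,3,0,2)! = 1/12  (running 1/12)
⟨..|..⟩ = √(72)·(1/12) = +0.707107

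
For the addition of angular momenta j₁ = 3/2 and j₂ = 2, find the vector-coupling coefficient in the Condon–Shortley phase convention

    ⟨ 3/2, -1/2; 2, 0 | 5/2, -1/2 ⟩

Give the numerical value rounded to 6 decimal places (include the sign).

−√(3/35) ≈ -0.292770

triangle: 1!*2!*3!/7! = 12/5040
(j±m)!: 1!*2!*2!*2!*2!*3! = 96
prefactor² = (2J+1)*Δ*N² = 48/35
  k=0: +1/(0!*1!*2!*2!*0!*1!) = 1/4
  k=1: −1/(1!*0!*1!*1!*1!*2!) = -1/2
Σ = -1/4  ⇒  CG² = 48/35*(-1/4)² = 3/35
CG = −√(3/35) = -0.292770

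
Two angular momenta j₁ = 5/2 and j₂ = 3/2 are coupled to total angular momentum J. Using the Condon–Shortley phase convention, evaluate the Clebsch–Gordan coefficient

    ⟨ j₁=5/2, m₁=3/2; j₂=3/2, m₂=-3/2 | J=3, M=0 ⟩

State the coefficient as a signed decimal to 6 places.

+0.547723

triangle: 1!*4!*2!/8! = 48/40320
(j±m)!: 4!*1!*0!*3!*3!*3! = 5184
prefactor² = (2J+1)*Δ*N² = 216/5
  k=0: +1/(0!*1!*1!*0!*3!*2!) = 1/12
Σ = 1/12  ⇒  CG² = 216/5*1/12² = 3/10
CG = +√(3/10) = +0.547723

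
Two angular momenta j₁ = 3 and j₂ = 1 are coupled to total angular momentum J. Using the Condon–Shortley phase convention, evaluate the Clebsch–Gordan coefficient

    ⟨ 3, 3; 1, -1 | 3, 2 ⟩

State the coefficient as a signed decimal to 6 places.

triangle: 1!×5!×1!/8! = 120/40320
(j±m)!: 6!×0!×0!×2!×5!×1! = 172800
prefactor² = (2J+1)×Δ×N² = 3600
  k=0: +1/(0!×1!×0!×0!×5!×1!) = 1/120
Σ = 1/120  ⇒  CG² = 3600×1/120² = 1/4
CG = +√(1/4) = +0.500000

+0.500000  (= +√(1/4))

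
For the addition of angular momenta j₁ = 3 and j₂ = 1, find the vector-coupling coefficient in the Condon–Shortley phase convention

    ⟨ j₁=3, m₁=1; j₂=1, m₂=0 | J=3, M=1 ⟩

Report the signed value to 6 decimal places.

√[7·1!5!1!/8! · 4!2!1!1!4!2!] = √(48)
  +(−1)^0/∏(0,1,2,1,3,0)! = 1/12  (running 1/12)
  +(−1)^1/∏(1,0,1,0,4,1)! = -1/24  (running 1/24)
⟨..|..⟩ = √(48)·(1/24) = +0.288675

+0.288675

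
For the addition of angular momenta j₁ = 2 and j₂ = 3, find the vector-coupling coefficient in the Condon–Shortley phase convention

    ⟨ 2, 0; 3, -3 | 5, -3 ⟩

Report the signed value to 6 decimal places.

+0.365148  (= +√(2/15))

triangle: 0!·4!·6!/11! = 17280/39916800
(j±m)!: 2!·2!·0!·6!·2!·8! = 232243200
prefactor² = (2J+1)·Δ·N² = 1105920
  k=0: +1/(0!·0!·2!·0!·2!·6!) = 1/2880
Σ = 1/2880  ⇒  CG² = 1105920·1/2880² = 2/15
CG = +√(2/15) = +0.365148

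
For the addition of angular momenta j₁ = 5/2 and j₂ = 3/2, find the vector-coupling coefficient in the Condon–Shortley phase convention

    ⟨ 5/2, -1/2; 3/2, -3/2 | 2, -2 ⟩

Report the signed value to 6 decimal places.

+0.377964  (= +√(1/7))

√[5·2!3!1!/7! · 2!3!0!3!0!4!] = √(144/7)
  +(−1)^0/∏(0,2,3,0,0,1)! = 1/12  (running 1/12)
⟨..|..⟩ = √(144/7)·(1/12) = +0.377964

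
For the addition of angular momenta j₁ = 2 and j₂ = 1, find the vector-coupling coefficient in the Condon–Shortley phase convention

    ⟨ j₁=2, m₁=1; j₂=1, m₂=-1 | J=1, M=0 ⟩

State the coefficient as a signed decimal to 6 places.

√[3·2!2!0!/5! · 3!1!0!2!1!1!] = √(6/5)
  +(−1)^0/∏(0,2,1,0,1,0)! = 1/2  (running 1/2)
⟨..|..⟩ = √(6/5)·(1/2) = +0.547723

+0.547723  (= +√(3/10))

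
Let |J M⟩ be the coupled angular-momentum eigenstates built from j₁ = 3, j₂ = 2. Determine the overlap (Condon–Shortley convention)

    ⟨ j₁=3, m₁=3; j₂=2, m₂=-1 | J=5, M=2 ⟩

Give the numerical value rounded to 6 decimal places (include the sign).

+√(1/30) ≈ +0.182574

√[11·0!6!4!/11! · 6!0!1!3!7!3!] = √(622080)
  +(−1)^0/∏(0,0,0,1,6,3)! = 1/4320  (running 1/4320)
⟨..|..⟩ = √(622080)·(1/4320) = +0.182574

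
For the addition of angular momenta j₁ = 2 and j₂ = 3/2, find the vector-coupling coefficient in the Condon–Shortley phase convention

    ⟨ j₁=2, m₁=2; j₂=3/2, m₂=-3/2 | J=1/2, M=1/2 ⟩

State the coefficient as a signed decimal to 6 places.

triangle: 3!×1!×0!/5! = 6/120
(j±m)!: 4!×0!×0!×3!×1!×0! = 144
prefactor² = (2J+1)×Δ×N² = 72/5
  k=0: +1/(0!×3!×0!×0!×1!×0!) = 1/6
Σ = 1/6  ⇒  CG² = 72/5×1/6² = 2/5
CG = +√(2/5) = +0.632456

+0.632456  (= +√(2/5))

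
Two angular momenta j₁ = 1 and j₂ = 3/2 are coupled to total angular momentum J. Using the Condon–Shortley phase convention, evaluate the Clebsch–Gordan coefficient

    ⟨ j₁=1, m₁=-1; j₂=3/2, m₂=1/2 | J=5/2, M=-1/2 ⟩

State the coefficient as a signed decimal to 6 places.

triangle: 0!*2!*3!/6! = 12/720
(j±m)!: 0!*2!*2!*1!*2!*3! = 48
prefactor² = (2J+1)*Δ*N² = 24/5
  k=0: +1/(0!*0!*2!*2!*0!*1!) = 1/4
Σ = 1/4  ⇒  CG² = 24/5*1/4² = 3/10
CG = +√(3/10) = +0.547723

+√(3/10) ≈ +0.547723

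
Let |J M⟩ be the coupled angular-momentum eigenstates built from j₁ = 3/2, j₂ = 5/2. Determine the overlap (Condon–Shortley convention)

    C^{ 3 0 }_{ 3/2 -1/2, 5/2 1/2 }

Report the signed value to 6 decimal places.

triangle: 1!×2!×4!/8! = 48/40320
(j±m)!: 1!×2!×3!×2!×3!×3! = 864
prefactor² = (2J+1)×Δ×N² = 36/5
  k=0: +1/(0!×1!×2!×3!×0!×1!) = 1/12
  k=1: −1/(1!×0!×1!×2!×1!×2!) = -1/4
Σ = -1/6  ⇒  CG² = 36/5×(-1/6)² = 1/5
CG = −√(1/5) = -0.447214

−√(1/5) = -0.447214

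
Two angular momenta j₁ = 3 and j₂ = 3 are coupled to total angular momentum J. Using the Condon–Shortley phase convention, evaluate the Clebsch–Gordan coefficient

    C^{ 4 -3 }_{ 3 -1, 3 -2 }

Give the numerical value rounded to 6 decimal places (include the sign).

√[9·2!4!4!/11! · 2!4!1!5!1!7!] = √(82944/11)
  +(−1)^0/∏(0,2,4,1,0,3)! = 1/288  (running 1/288)
  +(−1)^1/∏(1,1,3,0,1,4)! = -1/144  (running -1/288)
⟨..|..⟩ = √(82944/11)·(-1/288) = -0.301511

−√(1/11) = -0.301511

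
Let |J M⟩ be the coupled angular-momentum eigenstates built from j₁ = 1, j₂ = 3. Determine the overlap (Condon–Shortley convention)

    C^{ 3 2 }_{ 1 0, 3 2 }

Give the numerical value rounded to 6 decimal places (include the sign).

-0.577350  (= −√(1/3))

triangle: 1!×1!×5!/8! = 120/40320
(j±m)!: 1!×1!×5!×1!×5!×1! = 14400
prefactor² = (2J+1)×Δ×N² = 300
  k=0: +1/(0!×1!×1!×5!×0!×0!) = 1/120
  k=1: −1/(1!×0!×0!×4!×1!×1!) = -1/24
Σ = -1/30  ⇒  CG² = 300×(-1/30)² = 1/3
CG = −√(1/3) = -0.577350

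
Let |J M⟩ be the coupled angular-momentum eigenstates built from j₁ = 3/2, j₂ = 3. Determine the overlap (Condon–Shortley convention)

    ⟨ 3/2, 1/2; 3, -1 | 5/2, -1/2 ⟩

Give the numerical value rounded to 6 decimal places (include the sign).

√[6·2!1!4!/8! · 2!1!2!4!2!3!] = √(288/35)
  +(−1)^0/∏(0,2,1,2,0,2)! = 1/8  (running 1/8)
  +(−1)^1/∏(1,1,0,1,1,3)! = -1/6  (running -1/24)
⟨..|..⟩ = √(288/35)·(-1/24) = -0.119523

-0.119523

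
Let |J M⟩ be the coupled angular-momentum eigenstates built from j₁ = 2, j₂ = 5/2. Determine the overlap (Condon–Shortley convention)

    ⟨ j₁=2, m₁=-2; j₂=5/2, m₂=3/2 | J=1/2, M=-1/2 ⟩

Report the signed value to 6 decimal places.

triangle: 4!×0!×1!/6! = 24/720
(j±m)!: 0!×4!×4!×1!×0!×1! = 576
prefactor² = (2J+1)×Δ×N² = 192/5
  k=4: +1/(4!×0!×0!×0!×0!×1!) = 1/24
Σ = 1/24  ⇒  CG² = 192/5×1/24² = 1/15
CG = +√(1/15) = +0.258199

+√(1/15) = +0.258199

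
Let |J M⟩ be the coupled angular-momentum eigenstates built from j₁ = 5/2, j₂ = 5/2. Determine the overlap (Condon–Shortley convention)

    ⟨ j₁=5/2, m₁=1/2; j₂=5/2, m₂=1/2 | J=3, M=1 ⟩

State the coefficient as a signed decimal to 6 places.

j₁+j₂−J=2  J+j₁−j₂=3  J−j₁+j₂=3  j₁+j₂+J+1=9
(j₁±m₁, j₂±m₂, J±M) = (3,2,3,2,4,2)
P² = 48/5
sum k=0..2:
  [0] +1/24 = 1/24
  [1] −1/4 = -1/4
  [2] +1/24 = 1/24
S = -1/6
C² = P²·S² = 4/15 ; C = -0.516398

−√(4/15) = -0.516398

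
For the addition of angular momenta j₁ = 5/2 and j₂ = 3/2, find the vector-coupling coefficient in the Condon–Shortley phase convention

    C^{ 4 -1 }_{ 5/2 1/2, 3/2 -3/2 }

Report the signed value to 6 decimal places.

+0.422577  (= +√(5/28))

triangle: 0!×5!×3!/9! = 720/362880
(j±m)!: 3!×2!×0!×3!×3!×5! = 51840
prefactor² = (2J+1)×Δ×N² = 6480/7
  k=0: +1/(0!×0!×2!×0!×3!×3!) = 1/72
Σ = 1/72  ⇒  CG² = 6480/7×1/72² = 5/28
CG = +√(5/28) = +0.422577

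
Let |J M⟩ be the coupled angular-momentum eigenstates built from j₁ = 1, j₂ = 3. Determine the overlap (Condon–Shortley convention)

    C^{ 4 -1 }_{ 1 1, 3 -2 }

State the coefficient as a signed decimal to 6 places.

+0.327327

triangle: 0!*2!*6!/9! = 1440/362880
(j±m)!: 2!*0!*1!*5!*3!*5! = 172800
prefactor² = (2J+1)*Δ*N² = 43200/7
  k=0: +1/(0!*0!*0!*1!*2!*5!) = 1/240
Σ = 1/240  ⇒  CG² = 43200/7*1/240² = 3/28
CG = +√(3/28) = +0.327327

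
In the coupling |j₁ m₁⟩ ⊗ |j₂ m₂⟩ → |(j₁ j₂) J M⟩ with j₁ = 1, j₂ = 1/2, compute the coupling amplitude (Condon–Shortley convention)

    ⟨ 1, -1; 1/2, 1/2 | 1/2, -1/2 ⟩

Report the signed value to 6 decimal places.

−√(2/3) = -0.816497

triangle: 1!·1!·0!/3! = 1/6
(j±m)!: 0!·2!·1!·0!·0!·1! = 2
prefactor² = (2J+1)·Δ·N² = 2/3
  k=1: −1/(1!·0!·1!·0!·0!·0!) = -1
Σ = -1  ⇒  CG² = 2/3·(-1)² = 2/3
CG = −√(2/3) = -0.816497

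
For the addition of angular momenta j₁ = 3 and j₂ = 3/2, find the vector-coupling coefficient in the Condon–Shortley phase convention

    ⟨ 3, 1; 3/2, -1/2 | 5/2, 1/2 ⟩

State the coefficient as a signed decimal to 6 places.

−√(1/70) ≈ -0.119523

j₁+j₂−J=2  J+j₁−j₂=4  J−j₁+j₂=1  j₁+j₂+J+1=8
(j₁±m₁, j₂±m₂, J±M) = (4,2,1,2,3,2)
P² = 288/35
sum k=0..1:
  [0] +1/8 = 1/8
  [1] −1/6 = -1/6
S = -1/24
C² = P²·S² = 1/70 ; C = -0.119523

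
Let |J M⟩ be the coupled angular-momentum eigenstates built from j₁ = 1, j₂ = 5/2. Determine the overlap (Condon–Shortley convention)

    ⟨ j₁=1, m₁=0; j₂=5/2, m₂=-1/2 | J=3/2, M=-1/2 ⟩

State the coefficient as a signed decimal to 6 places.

−√(2/5) ≈ -0.632456

j₁+j₂−J=2  J+j₁−j₂=0  J−j₁+j₂=3  j₁+j₂+J+1=6
(j₁±m₁, j₂±m₂, J±M) = (1,1,2,3,1,2)
P² = 8/5
sum k=1..1:
  [1] −1/2 = -1/2
S = -1/2
C² = P²·S² = 2/5 ; C = -0.632456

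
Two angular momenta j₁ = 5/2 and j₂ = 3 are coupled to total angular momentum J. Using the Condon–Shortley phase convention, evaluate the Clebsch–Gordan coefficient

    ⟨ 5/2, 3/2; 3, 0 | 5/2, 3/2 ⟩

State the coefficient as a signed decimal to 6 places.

-0.483046  (= −√(7/30))

triangle: 3!*2!*3!/9! = 72/362880
(j±m)!: 4!*1!*3!*3!*4!*1! = 20736
prefactor² = (2J+1)*Δ*N² = 864/35
  k=0: +1/(0!*3!*1!*3!*1!*0!) = 1/36
  k=1: −1/(1!*2!*0!*2!*2!*1!) = -1/8
Σ = -7/72  ⇒  CG² = 864/35*(-7/72)² = 7/30
CG = −√(7/30) = -0.483046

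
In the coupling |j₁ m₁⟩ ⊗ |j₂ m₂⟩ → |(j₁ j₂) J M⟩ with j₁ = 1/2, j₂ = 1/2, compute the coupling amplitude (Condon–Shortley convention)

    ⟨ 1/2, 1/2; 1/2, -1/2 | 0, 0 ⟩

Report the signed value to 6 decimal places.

+√(1/2) = +0.707107

√[1·1!0!0!/2! · 1!0!0!1!0!0!] = √(1/2)
  +(−1)^0/∏(0,1,0,0,0,0)! = 1  (running 1)
⟨..|..⟩ = √(1/2)·(1) = +0.707107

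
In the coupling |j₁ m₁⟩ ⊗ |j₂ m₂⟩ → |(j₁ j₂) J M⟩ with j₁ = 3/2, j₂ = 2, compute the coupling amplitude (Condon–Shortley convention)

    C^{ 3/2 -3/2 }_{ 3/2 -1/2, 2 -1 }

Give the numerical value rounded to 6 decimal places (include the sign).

−√(2/5) = -0.632456

triangle: 2!*1!*2!/6! = 4/720
(j±m)!: 1!*2!*1!*3!*0!*3! = 72
prefactor² = (2J+1)*Δ*N² = 8/5
  k=1: −1/(1!*1!*1!*0!*0!*2!) = -1/2
Σ = -1/2  ⇒  CG² = 8/5*(-1/2)² = 2/5
CG = −√(2/5) = -0.632456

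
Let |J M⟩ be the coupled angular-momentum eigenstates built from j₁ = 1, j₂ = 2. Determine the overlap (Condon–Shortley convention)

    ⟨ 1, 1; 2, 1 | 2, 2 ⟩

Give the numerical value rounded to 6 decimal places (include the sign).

+0.577350  (= +√(1/3))

triangle: 1!×1!×3!/6! = 6/720
(j±m)!: 2!×0!×3!×1!×4!×0! = 288
prefactor² = (2J+1)×Δ×N² = 12
  k=0: +1/(0!×1!×0!×3!×1!×0!) = 1/6
Σ = 1/6  ⇒  CG² = 12×1/6² = 1/3
CG = +√(1/3) = +0.577350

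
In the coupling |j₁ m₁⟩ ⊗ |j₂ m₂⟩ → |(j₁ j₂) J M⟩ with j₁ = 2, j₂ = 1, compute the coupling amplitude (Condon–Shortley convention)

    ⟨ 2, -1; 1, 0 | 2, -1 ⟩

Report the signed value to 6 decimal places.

√[5·1!3!1!/6! · 1!3!1!1!1!3!] = √(3/2)
  +(−1)^0/∏(0,1,3,1,0,0)! = 1/6  (running 1/6)
  +(−1)^1/∏(1,0,2,0,1,1)! = -1/2  (running -1/3)
⟨..|..⟩ = √(3/2)·(-1/3) = -0.408248

−√(1/6) = -0.408248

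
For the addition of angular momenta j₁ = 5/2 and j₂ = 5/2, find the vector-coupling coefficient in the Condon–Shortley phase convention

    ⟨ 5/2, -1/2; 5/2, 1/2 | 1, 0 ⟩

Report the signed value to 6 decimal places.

j₁+j₂−J=4  J+j₁−j₂=1  J−j₁+j₂=1  j₁+j₂+J+1=7
(j₁±m₁, j₂±m₂, J±M) = (2,3,3,2,1,1)
P² = 72/35
sum k=2..3:
  [2] +1/4 = 1/4
  [3] −1/6 = -1/6
S = 1/12
C² = P²·S² = 1/70 ; C = +0.119523

+0.119523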